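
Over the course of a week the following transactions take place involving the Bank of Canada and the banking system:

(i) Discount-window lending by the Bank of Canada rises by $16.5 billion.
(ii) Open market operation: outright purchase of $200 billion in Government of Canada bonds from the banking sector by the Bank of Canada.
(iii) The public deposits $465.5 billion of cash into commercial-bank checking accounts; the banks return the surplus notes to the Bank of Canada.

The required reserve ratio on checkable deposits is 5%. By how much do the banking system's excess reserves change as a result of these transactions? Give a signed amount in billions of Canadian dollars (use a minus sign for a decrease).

Discount-window loan $16.5 billion: reserves +$16.5B, deposits 0.
OMO purchase (from banks) $200 billion: reserves +$200B, deposits 0.
Currency deposit $465.5 billion: reserves +$465.5B, deposits +$465.5B.
Totals: Δreserves = +$682B, Δdeposits = +$465.5B.
Δrequired reserves = 5% × +$465.5B = +$23.275B.
Δexcess reserves = Δreserves − Δrequired = +$682B − (+$23.275B) = +$658.725 billion.

+$658.725 billion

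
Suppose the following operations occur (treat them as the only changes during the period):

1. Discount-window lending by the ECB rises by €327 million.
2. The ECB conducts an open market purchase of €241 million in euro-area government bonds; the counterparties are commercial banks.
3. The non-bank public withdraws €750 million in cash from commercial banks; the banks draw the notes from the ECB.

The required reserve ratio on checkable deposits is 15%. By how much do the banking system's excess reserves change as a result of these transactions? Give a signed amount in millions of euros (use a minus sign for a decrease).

Discount-window loan €327 million: reserves +€327M, deposits 0.
OMO purchase (from banks) €241 million: reserves +€241M, deposits 0.
Currency withdrawal €750 million: reserves −€750M, deposits −€750M.
Totals: Δreserves = −€182M, Δdeposits = −€750M.
Δrequired reserves = 15% × −€750M = −€112.5M.
Δexcess reserves = Δreserves − Δrequired = −€182M − (−€112.5M) = -€69.5 million.

-€69.5 million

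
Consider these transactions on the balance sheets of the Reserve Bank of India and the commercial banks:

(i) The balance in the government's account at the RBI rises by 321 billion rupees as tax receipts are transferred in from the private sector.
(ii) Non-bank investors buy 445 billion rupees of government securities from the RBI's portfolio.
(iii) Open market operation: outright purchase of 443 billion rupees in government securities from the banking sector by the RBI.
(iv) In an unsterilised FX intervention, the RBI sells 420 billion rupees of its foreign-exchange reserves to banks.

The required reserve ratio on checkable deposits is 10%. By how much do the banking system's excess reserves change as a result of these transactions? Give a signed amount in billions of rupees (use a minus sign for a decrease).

Government account inflow 321 billion rupees: reserves −321B, deposits −321B.
Asset sale (to non-banks) 445 billion rupees: reserves −445B, deposits −445B.
OMO purchase (from banks) 443 billion rupees: reserves +443B, deposits 0.
FX sale 420 billion rupees: reserves −420B, deposits 0.
Totals: Δreserves = −743B, Δdeposits = −766B.
Δrequired reserves = 10% × −766B = −76.6B.
Δexcess reserves = Δreserves − Δrequired = −743B − (−76.6B) = -666.4 billion.

-666.4 billion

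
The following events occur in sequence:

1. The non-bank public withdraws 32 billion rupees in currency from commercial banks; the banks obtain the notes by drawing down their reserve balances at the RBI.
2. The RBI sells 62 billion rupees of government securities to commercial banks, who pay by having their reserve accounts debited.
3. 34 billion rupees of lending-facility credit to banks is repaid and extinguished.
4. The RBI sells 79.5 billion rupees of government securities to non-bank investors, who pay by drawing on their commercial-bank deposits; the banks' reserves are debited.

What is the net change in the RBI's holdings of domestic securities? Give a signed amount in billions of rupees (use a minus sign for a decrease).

-141.5 billion

Currency withdrawal 32 billion rupees: the RBI's securities portfolio is untouched → 0.
OMO sale (to banks) 62 billion rupees: securities removed from the RBI's portfolio → −62B.
Discount-window repayment 34 billion rupees: the RBI's securities portfolio is untouched → 0.
Asset sale (to non-banks) 79.5 billion rupees: securities removed from the RBI's portfolio → −79.5B.
Net: 0 − 62 + 0 − 79.5 = -141.5 billion.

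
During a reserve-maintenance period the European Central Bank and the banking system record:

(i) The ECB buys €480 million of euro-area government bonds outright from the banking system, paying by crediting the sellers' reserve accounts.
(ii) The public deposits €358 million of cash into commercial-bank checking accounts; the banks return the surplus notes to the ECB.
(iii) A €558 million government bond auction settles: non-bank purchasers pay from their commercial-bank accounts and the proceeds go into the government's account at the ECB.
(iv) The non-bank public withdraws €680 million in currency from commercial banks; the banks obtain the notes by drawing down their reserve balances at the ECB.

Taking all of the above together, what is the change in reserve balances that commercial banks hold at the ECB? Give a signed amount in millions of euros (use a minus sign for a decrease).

-€400 million

ECB balance sheet:
  Assets:      Securities +€480M
  Liabilities: Bank reserves −€400M, Currency in circulation +€322M, Government deposits +€558M
Commercial banking system:
  Assets:      Reserves at CB −€400M, Securities −€480M
  Liabilities: Checkable deposits −€880M
So the change in reserve balances that commercial banks hold at the ECB is -€400 million.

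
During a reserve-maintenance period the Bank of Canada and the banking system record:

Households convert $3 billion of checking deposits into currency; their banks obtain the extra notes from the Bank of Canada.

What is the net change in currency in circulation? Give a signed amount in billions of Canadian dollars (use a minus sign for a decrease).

+$3 billion

Currency withdrawal $3 billion: notes leave the central bank → +$3B.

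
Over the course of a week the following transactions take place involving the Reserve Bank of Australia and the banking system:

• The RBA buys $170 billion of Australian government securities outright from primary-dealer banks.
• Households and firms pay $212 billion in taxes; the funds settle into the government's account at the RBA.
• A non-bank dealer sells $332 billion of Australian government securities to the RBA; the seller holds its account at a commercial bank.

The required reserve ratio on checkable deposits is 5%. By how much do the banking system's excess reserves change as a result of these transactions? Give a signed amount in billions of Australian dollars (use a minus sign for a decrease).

OMO purchase (from banks) $170 billion: reserves +$170B, deposits 0.
Government account inflow $212 billion: reserves −$212B, deposits −$212B.
Asset purchase (from non-banks) $332 billion: reserves +$332B, deposits +$332B.
Totals: Δreserves = +$290B, Δdeposits = +$120B.
Δrequired reserves = 5% × +$120B = +$6B.
Δexcess reserves = Δreserves − Δrequired = +$290B − (+$6B) = +$284 billion.

+$284 billion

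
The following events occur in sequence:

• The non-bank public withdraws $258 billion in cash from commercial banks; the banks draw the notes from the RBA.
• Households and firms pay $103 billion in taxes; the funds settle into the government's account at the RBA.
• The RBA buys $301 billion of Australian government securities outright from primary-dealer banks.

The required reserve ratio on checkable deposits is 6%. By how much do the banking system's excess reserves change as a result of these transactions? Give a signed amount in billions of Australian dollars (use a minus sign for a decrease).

-$38.34 billion

Currency withdrawal $258 billion: reserves −$258B, deposits −$258B.
Government account inflow $103 billion: reserves −$103B, deposits −$103B.
OMO purchase (from banks) $301 billion: reserves +$301B, deposits 0.
Totals: Δreserves = −$60B, Δdeposits = −$361B.
Δrequired reserves = 6% × −$361B = −$21.66B.
Δexcess reserves = Δreserves − Δrequired = −$60B − (−$21.66B) = -$38.34 billion.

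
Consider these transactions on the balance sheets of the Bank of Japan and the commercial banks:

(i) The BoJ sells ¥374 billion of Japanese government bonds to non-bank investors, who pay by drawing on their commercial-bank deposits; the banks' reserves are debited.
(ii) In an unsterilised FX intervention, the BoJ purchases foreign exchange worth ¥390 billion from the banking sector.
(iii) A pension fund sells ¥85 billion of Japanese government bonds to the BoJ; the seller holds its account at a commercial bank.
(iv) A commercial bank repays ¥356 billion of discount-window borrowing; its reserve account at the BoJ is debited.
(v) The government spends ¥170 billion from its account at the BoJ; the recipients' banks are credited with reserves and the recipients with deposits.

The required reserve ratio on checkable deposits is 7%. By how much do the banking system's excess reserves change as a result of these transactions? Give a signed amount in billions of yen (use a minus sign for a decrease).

-¥76.67 billion

Asset sale (to non-banks) ¥374 billion: reserves −¥374B, deposits −¥374B.
FX purchase ¥390 billion: reserves +¥390B, deposits 0.
Asset purchase (from non-banks) ¥85 billion: reserves +¥85B, deposits +¥85B.
Discount-window repayment ¥356 billion: reserves −¥356B, deposits 0.
Government spending ¥170 billion: reserves +¥170B, deposits +¥170B.
Totals: Δreserves = −¥85B, Δdeposits = −¥119B.
Δrequired reserves = 7% × −¥119B = −¥8.33B.
Δexcess reserves = Δreserves − Δrequired = −¥85B − (−¥8.33B) = -¥76.67 billion.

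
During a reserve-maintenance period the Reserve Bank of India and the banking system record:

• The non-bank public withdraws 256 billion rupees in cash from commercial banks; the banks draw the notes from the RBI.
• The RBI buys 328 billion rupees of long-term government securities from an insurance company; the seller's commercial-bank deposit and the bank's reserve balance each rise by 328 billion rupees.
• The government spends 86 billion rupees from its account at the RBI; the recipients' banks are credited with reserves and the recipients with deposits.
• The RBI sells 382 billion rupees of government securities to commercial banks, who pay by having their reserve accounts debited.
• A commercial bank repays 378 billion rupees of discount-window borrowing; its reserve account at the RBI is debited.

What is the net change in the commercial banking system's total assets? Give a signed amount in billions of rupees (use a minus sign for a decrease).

Currency withdrawal 256 billion rupees: bank balance sheets shrink → −256B.
Asset purchase (from non-banks) 328 billion rupees: bank balance sheets expand → +328B.
Government spending 86 billion rupees: bank balance sheets expand → +86B.
OMO sale (to banks) 382 billion rupees: just an asset swap on bank balance sheets → 0.
Discount-window repayment 378 billion rupees: bank balance sheets shrink → −378B.
Net: −256 + 328 + 86 + 0 − 378 = -220 billion.

-220 billion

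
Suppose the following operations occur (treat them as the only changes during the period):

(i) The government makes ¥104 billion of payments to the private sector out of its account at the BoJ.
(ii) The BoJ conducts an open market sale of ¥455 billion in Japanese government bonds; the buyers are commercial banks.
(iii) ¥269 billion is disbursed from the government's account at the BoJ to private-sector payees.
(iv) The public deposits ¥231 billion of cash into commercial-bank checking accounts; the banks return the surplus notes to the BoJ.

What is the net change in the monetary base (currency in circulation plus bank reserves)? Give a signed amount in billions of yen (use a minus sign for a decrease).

-¥82 billion

Government spending ¥104 billion: a non-base liability converts back to reserves → +¥104B.
OMO sale (to banks) ¥455 billion: BoJ balance sheet contracts → −¥455B.
Government spending ¥269 billion: a non-base liability converts back to reserves → +¥269B.
Currency deposit ¥231 billion: just a shift between currency and reserves — both are base money → 0.
Net: 104 − 455 + 269 + 0 = -¥82 billion.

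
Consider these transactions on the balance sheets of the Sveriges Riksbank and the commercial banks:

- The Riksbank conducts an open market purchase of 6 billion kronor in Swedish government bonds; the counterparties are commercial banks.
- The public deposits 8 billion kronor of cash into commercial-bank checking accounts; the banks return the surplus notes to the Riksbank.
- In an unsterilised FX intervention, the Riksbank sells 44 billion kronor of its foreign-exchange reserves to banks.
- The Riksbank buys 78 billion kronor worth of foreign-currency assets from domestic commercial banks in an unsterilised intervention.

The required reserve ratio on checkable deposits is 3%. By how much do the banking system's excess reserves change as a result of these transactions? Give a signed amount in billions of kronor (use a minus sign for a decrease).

OMO purchase (from banks) 6 billion kronor: reserves +6B, deposits 0.
Currency deposit 8 billion kronor: reserves +8B, deposits +8B.
FX sale 44 billion kronor: reserves −44B, deposits 0.
FX purchase 78 billion kronor: reserves +78B, deposits 0.
Totals: Δreserves = +48B, Δdeposits = +8B.
Δrequired reserves = 3% × +8B = +0.24B.
Δexcess reserves = Δreserves − Δrequired = +48B − (+0.24B) = +47.76 billion.

+47.76 billion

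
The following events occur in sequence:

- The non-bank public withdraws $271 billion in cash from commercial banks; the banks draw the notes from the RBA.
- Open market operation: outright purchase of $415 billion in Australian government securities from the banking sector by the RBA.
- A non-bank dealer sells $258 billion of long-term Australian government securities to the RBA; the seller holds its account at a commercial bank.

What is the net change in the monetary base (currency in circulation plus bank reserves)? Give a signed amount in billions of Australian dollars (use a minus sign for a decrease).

RBA balance sheet:
  Assets:      Securities +$673B
  Liabilities: Bank reserves +$402B, Currency in circulation +$271B
Monetary base = currency + reserves: +$271B + (+$402B) = +$673 billion.

+$673 billion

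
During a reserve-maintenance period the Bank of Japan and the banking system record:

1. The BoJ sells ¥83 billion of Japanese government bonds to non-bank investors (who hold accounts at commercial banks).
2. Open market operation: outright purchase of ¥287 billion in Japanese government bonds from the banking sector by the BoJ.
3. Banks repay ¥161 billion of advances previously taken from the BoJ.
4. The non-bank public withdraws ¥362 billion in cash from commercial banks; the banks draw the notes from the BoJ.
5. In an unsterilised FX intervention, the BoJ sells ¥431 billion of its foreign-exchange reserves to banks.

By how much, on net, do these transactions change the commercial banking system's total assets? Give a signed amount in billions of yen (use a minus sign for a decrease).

Asset sale (to non-banks) ¥83 billion: bank balance sheets shrink → −¥83B.
OMO purchase (from banks) ¥287 billion: just an asset swap on bank balance sheets → 0.
Discount-window repayment ¥161 billion: bank balance sheets shrink → −¥161B.
Currency withdrawal ¥362 billion: bank balance sheets shrink → −¥362B.
FX sale ¥431 billion: just an asset swap on bank balance sheets → 0.
Net: −83 + 0 − 161 − 362 + 0 = -¥606 billion.

-¥606 billion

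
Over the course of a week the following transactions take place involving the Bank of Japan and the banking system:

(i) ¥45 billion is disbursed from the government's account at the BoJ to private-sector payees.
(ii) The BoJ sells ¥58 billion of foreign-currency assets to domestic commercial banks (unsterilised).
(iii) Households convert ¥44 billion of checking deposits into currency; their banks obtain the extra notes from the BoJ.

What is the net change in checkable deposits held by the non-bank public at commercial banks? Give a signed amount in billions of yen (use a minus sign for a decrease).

BoJ balance sheet:
  Assets:      Foreign assets −¥58B
  Liabilities: Bank reserves −¥57B, Currency in circulation +¥44B, Government deposits −¥45B
Commercial banking system:
  Assets:      Reserves at CB −¥57B, Foreign assets +¥58B
  Liabilities: Checkable deposits +¥1B
So the change in checkable deposits held by the non-bank public at commercial banks is +¥1 billion.

+¥1 billion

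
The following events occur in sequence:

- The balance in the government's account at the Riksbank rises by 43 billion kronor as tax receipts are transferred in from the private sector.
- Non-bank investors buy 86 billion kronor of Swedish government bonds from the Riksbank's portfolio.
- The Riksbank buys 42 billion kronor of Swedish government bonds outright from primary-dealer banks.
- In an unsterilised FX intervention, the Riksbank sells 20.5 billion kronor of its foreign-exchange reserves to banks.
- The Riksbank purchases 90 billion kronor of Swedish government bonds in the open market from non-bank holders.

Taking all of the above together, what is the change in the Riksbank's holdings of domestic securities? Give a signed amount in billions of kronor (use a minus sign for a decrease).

Government account inflow 43 billion kronor: the Riksbank's securities portfolio is untouched → 0.
Asset sale (to non-banks) 86 billion kronor: securities removed from the Riksbank's portfolio → −86B.
OMO purchase (from banks) 42 billion kronor: securities added to the Riksbank's portfolio → +42B.
FX sale 20.5 billion kronor: the Riksbank's securities portfolio is untouched → 0.
Asset purchase (from non-banks) 90 billion kronor: securities added to the Riksbank's portfolio → +90B.
Net: 0 − 86 + 42 + 0 + 90 = +46 billion.

+46 billion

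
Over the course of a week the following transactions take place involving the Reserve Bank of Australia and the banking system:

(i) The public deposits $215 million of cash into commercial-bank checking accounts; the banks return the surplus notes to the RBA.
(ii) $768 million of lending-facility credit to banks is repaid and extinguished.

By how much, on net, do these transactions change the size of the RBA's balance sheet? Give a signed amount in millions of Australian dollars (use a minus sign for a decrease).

RBA balance sheet:
  Assets:      Loans to banks −$768M
  Liabilities: Bank reserves −$553M, Currency in circulation −$215M
Commercial banking system:
  Assets:      Reserves at CB −$553M
  Liabilities: Checkable deposits +$215M, Borrowings from CB −$768M
Change in total RBA assets = -$768 million.

-$768 million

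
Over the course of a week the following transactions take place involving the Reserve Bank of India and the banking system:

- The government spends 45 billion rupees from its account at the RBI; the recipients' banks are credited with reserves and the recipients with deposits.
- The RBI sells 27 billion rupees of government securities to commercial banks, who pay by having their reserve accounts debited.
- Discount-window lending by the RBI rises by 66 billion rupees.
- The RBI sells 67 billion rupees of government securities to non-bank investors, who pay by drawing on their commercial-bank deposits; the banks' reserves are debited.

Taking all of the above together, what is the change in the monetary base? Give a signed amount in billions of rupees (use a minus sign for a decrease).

Government spending 45 billion rupees: a non-base liability converts back to reserves → +45B.
OMO sale (to banks) 27 billion rupees: RBI balance sheet contracts → −27B.
Discount-window loan 66 billion rupees: RBI balance sheet expands → +66B.
Asset sale (to non-banks) 67 billion rupees: RBI balance sheet contracts → −67B.
Net: 45 − 27 + 66 − 67 = +17 billion.

+17 billion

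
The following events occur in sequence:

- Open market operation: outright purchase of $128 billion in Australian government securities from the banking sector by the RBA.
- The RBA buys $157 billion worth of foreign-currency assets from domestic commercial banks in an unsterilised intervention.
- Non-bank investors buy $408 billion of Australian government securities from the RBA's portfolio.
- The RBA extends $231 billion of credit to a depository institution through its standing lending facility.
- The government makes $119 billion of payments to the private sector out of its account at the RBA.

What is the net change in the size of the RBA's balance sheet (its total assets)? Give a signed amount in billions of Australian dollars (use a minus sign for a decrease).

OMO purchase (from banks) $128 billion: an RBA asset is acquired → +$128B.
FX purchase $157 billion: an RBA asset is acquired → +$157B.
Asset sale (to non-banks) $408 billion: an RBA asset is shed → −$408B.
Discount-window loan $231 billion: an RBA asset is acquired → +$231B.
Government spending $119 billion: only the composition of liabilities changes → 0.
Net: 128 + 157 − 408 + 231 + 0 = +$108 billion.

+$108 billion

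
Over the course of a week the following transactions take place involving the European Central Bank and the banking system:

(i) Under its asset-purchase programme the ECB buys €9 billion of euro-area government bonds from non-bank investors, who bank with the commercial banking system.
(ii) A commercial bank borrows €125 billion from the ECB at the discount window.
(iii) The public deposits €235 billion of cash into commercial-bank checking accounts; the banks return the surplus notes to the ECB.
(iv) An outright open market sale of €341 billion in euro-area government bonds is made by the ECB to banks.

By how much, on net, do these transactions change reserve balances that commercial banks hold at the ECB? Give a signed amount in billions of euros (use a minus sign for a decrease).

+€28 billion

ECB balance sheet:
  Assets:      Securities −€332B, Loans to banks +€125B
  Liabilities: Bank reserves +€28B, Currency in circulation −€235B
So the change in reserve balances that commercial banks hold at the ECB is +€28 billion.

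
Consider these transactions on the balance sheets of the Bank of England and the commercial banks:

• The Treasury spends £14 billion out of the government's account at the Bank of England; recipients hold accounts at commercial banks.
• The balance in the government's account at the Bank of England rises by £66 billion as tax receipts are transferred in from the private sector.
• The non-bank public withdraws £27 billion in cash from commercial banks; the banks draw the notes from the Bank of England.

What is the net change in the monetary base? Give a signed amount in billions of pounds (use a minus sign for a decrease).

-£52 billion

Government spending £14 billion: a non-base liability converts back to reserves → +£14B.
Government account inflow £66 billion: reserves shift to a non-base liability → −£66B.
Currency withdrawal £27 billion: just a shift between currency and reserves — both are base money → 0.
Net: 14 − 66 + 0 = -£52 billion.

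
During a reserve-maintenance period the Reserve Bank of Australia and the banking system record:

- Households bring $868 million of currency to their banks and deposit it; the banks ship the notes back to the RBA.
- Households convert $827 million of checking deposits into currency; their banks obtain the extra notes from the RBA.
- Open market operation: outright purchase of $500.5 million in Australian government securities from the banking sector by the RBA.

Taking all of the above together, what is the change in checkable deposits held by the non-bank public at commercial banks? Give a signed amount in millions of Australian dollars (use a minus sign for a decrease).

+$41 million

Currency deposit $868 million: non-bank counterparties' bank balances rise → +$868M.
Currency withdrawal $827 million: non-bank counterparties' bank balances fall → −$827M.
OMO purchase (from banks) $500.5 million: the counterparty is a bank, so public deposits are unchanged → 0.
Net: 868 − 827 + 0 = +$41 million.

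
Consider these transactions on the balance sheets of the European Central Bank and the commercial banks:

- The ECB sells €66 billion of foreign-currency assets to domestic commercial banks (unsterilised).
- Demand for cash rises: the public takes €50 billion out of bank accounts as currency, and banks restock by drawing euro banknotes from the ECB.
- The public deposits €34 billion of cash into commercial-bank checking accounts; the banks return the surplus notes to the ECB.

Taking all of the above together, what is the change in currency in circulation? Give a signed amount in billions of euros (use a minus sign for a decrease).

+€16 billion

ECB balance sheet:
  Assets:      Foreign assets −€66B
  Liabilities: Bank reserves −€82B, Currency in circulation +€16B
Commercial banking system:
  Assets:      Reserves at CB −€82B, Foreign assets +€66B
  Liabilities: Checkable deposits −€16B
So the change in currency in circulation is +€16 billion.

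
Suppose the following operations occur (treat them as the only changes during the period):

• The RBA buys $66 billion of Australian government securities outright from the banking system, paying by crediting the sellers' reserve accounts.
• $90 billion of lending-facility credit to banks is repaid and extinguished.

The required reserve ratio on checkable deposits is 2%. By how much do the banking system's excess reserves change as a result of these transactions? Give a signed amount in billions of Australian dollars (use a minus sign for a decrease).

-$24 billion

OMO purchase (from banks) $66 billion: reserves +$66B, deposits 0.
Discount-window repayment $90 billion: reserves −$90B, deposits 0.
Totals: Δreserves = −$24B, Δdeposits = 0.
Δrequired reserves = 2% × 0 = 0.
Δexcess reserves = Δreserves − Δrequired = −$24B − (0) = -$24 billion.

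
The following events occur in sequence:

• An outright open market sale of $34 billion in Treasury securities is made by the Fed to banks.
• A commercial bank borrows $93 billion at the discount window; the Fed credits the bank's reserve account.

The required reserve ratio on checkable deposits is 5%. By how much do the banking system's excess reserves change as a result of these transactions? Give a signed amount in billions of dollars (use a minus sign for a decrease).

OMO sale (to banks) $34 billion: reserves −$34B, deposits 0.
Discount-window loan $93 billion: reserves +$93B, deposits 0.
Totals: Δreserves = +$59B, Δdeposits = 0.
Δrequired reserves = 5% × 0 = 0.
Δexcess reserves = Δreserves − Δrequired = +$59B − (0) = +$59 billion.

+$59 billion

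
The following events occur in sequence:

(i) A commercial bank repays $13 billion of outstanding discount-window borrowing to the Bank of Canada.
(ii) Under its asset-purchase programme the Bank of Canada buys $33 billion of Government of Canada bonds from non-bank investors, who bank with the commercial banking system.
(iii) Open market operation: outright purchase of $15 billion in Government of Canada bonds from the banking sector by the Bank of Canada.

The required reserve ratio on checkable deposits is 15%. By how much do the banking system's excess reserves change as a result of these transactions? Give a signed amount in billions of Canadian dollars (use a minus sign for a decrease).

+$30.05 billion

Discount-window repayment $13 billion: reserves −$13B, deposits 0.
Asset purchase (from non-banks) $33 billion: reserves +$33B, deposits +$33B.
OMO purchase (from banks) $15 billion: reserves +$15B, deposits 0.
Totals: Δreserves = +$35B, Δdeposits = +$33B.
Δrequired reserves = 15% × +$33B = +$4.95B.
Δexcess reserves = Δreserves − Δrequired = +$35B − (+$4.95B) = +$30.05 billion.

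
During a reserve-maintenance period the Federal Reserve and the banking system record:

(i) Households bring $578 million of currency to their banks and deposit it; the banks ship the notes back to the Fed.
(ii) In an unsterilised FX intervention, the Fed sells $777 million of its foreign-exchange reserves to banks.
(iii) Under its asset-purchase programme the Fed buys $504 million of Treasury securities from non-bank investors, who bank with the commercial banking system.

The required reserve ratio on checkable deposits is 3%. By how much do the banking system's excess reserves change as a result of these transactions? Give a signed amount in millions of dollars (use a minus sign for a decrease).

Currency deposit $578 million: reserves +$578M, deposits +$578M.
FX sale $777 million: reserves −$777M, deposits 0.
Asset purchase (from non-banks) $504 million: reserves +$504M, deposits +$504M.
Totals: Δreserves = +$305M, Δdeposits = +$1082M.
Δrequired reserves = 3% × +$1082M = +$32.46M.
Δexcess reserves = Δreserves − Δrequired = +$305M − (+$32.46M) = +$272.54 million.

+$272.54 million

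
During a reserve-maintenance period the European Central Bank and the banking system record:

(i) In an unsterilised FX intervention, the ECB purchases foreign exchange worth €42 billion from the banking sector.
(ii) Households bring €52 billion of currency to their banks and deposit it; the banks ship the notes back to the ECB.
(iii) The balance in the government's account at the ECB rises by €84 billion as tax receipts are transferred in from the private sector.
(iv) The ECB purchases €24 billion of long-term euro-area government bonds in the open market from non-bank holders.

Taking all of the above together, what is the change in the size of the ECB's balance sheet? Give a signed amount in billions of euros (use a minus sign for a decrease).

FX purchase €42 billion: an ECB asset is acquired → +€42B.
Currency deposit €52 billion: only the composition of liabilities changes → 0.
Government account inflow €84 billion: only the composition of liabilities changes → 0.
Asset purchase (from non-banks) €24 billion: an ECB asset is acquired → +€24B.
Net: 42 + 0 + 0 + 24 = +€66 billion.

+€66 billion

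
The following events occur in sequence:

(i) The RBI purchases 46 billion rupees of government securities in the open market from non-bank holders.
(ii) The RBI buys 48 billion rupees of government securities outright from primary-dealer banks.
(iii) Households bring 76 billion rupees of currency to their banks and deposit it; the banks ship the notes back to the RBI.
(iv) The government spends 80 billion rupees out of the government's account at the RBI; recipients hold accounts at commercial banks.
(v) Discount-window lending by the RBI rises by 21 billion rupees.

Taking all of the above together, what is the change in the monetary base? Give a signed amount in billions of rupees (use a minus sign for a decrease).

RBI balance sheet:
  Assets:      Securities +94B, Loans to banks +21B
  Liabilities: Bank reserves +271B, Currency in circulation −76B, Government deposits −80B
Commercial banking system:
  Assets:      Reserves at CB +271B, Securities −48B
  Liabilities: Checkable deposits +202B, Borrowings from CB +21B
Monetary base = currency + reserves: −76B + (+271B) = +195 billion.

+195 billion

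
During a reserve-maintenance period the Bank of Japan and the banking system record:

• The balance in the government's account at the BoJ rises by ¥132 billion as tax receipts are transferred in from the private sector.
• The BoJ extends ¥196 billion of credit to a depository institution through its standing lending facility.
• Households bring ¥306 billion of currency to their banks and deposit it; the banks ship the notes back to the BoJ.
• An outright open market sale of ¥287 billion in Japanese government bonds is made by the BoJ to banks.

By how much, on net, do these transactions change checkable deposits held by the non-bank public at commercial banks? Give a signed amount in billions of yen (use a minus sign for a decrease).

+¥174 billion

Government account inflow ¥132 billion: non-bank counterparties' bank balances fall → −¥132B.
Discount-window loan ¥196 billion: the counterparty is a bank, so public deposits are unchanged → 0.
Currency deposit ¥306 billion: non-bank counterparties' bank balances rise → +¥306B.
OMO sale (to banks) ¥287 billion: the counterparty is a bank, so public deposits are unchanged → 0.
Net: −132 + 0 + 306 + 0 = +¥174 billion.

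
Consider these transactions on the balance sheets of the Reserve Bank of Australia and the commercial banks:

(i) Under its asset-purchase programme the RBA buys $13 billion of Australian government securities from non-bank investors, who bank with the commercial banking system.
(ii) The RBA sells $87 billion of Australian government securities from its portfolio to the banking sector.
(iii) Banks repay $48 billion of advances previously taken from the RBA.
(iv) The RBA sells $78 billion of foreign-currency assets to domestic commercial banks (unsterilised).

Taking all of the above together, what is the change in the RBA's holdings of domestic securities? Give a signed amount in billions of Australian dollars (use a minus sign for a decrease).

-$74 billion

Asset purchase (from non-banks) $13 billion: securities added to the RBA's portfolio → +$13B.
OMO sale (to banks) $87 billion: securities removed from the RBA's portfolio → −$87B.
Discount-window repayment $48 billion: the RBA's securities portfolio is untouched → 0.
FX sale $78 billion: the RBA's securities portfolio is untouched → 0.
Net: 13 − 87 + 0 + 0 = -$74 billion.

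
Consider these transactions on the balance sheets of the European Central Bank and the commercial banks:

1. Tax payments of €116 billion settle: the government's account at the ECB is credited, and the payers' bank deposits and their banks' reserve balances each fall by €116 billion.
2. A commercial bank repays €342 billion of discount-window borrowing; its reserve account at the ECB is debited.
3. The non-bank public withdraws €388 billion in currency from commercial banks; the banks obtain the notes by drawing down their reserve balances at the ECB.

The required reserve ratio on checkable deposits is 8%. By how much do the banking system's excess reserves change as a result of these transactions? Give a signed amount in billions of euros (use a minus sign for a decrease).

-€805.68 billion

Government account inflow €116 billion: reserves −€116B, deposits −€116B.
Discount-window repayment €342 billion: reserves −€342B, deposits 0.
Currency withdrawal €388 billion: reserves −€388B, deposits −€388B.
Totals: Δreserves = −€846B, Δdeposits = −€504B.
Δrequired reserves = 8% × −€504B = −€40.32B.
Δexcess reserves = Δreserves − Δrequired = −€846B − (−€40.32B) = -€805.68 billion.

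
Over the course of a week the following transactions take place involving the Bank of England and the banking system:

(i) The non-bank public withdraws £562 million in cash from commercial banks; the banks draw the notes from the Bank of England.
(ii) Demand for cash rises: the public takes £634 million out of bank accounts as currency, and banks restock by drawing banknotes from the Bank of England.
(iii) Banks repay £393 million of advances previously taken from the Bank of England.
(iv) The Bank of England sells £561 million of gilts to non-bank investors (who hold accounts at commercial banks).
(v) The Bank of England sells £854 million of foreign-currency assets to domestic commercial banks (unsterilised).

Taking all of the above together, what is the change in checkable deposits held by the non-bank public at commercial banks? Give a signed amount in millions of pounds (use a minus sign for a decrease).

Bank of England balance sheet:
  Assets:      Securities −£561M, Loans to banks −£393M, Foreign assets −£854M
  Liabilities: Bank reserves −£3004M, Currency in circulation +£1196M
Commercial banking system:
  Assets:      Reserves at CB −£3004M, Foreign assets +£854M
  Liabilities: Checkable deposits −£1757M, Borrowings from CB −£393M
So the change in checkable deposits held by the non-bank public at commercial banks is -£1757 million.

-£1757 million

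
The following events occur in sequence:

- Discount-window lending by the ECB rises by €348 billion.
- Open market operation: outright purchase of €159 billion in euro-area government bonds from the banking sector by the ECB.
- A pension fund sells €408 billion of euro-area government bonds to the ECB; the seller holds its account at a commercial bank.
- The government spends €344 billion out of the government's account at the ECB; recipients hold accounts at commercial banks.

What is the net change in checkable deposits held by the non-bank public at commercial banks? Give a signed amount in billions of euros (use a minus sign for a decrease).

+€752 billion

Discount-window loan €348 billion: the counterparty is a bank, so public deposits are unchanged → 0.
OMO purchase (from banks) €159 billion: the counterparty is a bank, so public deposits are unchanged → 0.
Asset purchase (from non-banks) €408 billion: non-bank counterparties' bank balances rise → +€408B.
Government spending €344 billion: non-bank counterparties' bank balances rise → +€344B.
Net: 0 + 0 + 408 + 344 = +€752 billion.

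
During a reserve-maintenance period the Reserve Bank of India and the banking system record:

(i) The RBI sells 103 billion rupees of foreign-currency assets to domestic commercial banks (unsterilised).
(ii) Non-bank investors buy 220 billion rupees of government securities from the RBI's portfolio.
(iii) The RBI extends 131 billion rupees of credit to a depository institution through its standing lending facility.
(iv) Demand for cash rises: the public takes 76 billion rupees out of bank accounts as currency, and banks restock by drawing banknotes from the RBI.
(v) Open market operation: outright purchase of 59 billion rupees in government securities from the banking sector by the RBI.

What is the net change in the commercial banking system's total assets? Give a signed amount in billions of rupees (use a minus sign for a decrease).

FX sale 103 billion rupees: just an asset swap on bank balance sheets → 0.
Asset sale (to non-banks) 220 billion rupees: bank balance sheets shrink → −220B.
Discount-window loan 131 billion rupees: bank balance sheets expand → +131B.
Currency withdrawal 76 billion rupees: bank balance sheets shrink → −76B.
OMO purchase (from banks) 59 billion rupees: just an asset swap on bank balance sheets → 0.
Net: 0 − 220 + 131 − 76 + 0 = -165 billion.

-165 billion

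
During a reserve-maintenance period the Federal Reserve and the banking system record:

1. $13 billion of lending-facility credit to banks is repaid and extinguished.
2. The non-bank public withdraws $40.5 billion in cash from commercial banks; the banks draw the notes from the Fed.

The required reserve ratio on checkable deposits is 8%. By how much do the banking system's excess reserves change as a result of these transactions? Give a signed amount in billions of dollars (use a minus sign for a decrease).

Discount-window repayment $13 billion: reserves −$13B, deposits 0.
Currency withdrawal $40.5 billion: reserves −$40.5B, deposits −$40.5B.
Totals: Δreserves = −$53.5B, Δdeposits = −$40.5B.
Δrequired reserves = 8% × −$40.5B = −$3.24B.
Δexcess reserves = Δreserves − Δrequired = −$53.5B − (−$3.24B) = -$50.26 billion.

-$50.26 billion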